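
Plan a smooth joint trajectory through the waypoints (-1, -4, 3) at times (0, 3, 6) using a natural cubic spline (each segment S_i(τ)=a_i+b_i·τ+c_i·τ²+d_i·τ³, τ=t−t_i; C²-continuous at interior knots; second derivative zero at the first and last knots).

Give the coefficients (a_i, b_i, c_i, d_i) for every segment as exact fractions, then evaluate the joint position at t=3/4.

Δ: Δ0=-1, Δ1=7/3
row 1: diag=12, rhs=20; c'=1/4, d'=5/3
back: M1=5/3
M: M0=0, M1=5/3, M2=0
seg 0: a=-1, c=M0/2=0, d=(M1−M0)/(6·3)=5/54, b=Δ0−h0·(2M0+M1)/6=-11/6
seg 1: a=-4, c=M1/2=5/6, d=(M2−M1)/(6·3)=-5/54, b=Δ1−h1·(2M1+M2)/6=2/3
t_q=3/4 → seg 0, τ=3/4; S=-1+-11/6·τ+0·τ²+5/54·τ³=-299/128

  seg 0: a=-1 b=-11/6 c=0 d=5/54
  seg 1: a=-4 b=2/3 c=5/6 d=-5/54
S(3/4) = -299/128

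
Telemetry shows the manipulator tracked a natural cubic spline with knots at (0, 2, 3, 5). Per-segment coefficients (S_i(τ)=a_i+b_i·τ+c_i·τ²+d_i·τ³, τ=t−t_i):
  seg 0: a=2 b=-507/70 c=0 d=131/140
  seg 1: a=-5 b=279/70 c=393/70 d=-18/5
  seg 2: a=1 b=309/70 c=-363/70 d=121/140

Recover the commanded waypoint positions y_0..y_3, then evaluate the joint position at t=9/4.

y_0=2 y_1=-5 y_2=1 y_3=-4
S(9/4) = -2077/560

y_0 = S_0(0) = a_0 = 2
y_1 = S_1(0) = a_1 = -5
y_2 = S_2(0) = a_2 = 1
y_3 = S_2(2) = -4
t_q=9/4 is in segment 1 (τ=1/4); S_1(τ)=-2077/560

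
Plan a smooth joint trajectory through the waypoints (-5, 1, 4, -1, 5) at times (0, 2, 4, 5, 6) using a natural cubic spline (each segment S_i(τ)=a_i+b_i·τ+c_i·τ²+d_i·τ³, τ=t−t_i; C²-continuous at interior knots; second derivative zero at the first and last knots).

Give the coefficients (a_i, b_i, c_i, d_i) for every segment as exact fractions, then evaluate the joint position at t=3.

Δ: Δ0=3, Δ1=3/2, Δ2=-5, Δ3=6
row 1: diag=8, rhs=-9; c'=1/4, d'=-9/8
row 2: denom=6−2·1/4=11/2; d'=(-39−2·-9/8)/(11/2)=-147/22
row 3: denom=4−1·2/11=42/11; d'=(66−1·-147/22)/(42/11)=533/28
back: M3=533/28
back: M2=-147/22−2/11·533/28=-71/7
back: M1=-9/8−1/4·-71/7=79/56
M: M0=0, M1=79/56, M2=-71/7, M3=533/28, M4=0
seg 0: a=-5, c=M0/2=0, d=(M1−M0)/(6·2)=79/672, b=Δ0−h0·(2M0+M1)/6=425/168
seg 1: a=1, c=M1/2=79/112, d=(M2−M1)/(6·2)=-647/672, b=Δ1−h1·(2M1+M2)/6=331/84
seg 2: a=4, c=M2/2=-71/14, d=(M3−M2)/(6·1)=817/168, b=Δ2−h2·(2M2+M3)/6=-115/24
seg 3: a=-1, c=M3/2=533/56, d=(M4−M3)/(6·1)=-533/168, b=Δ3−h3·(2M3+M4)/6=-29/84
t_q=3 → seg 1, τ=1; S=1+331/84·τ+79/112·τ²+-647/672·τ³=1049/224

  seg 0: a=-5 b=425/168 c=0 d=79/672
  seg 1: a=1 b=331/84 c=79/112 d=-647/672
  seg 2: a=4 b=-115/24 c=-71/14 d=817/168
  seg 3: a=-1 b=-29/84 c=533/56 d=-533/168
S(3) = 1049/224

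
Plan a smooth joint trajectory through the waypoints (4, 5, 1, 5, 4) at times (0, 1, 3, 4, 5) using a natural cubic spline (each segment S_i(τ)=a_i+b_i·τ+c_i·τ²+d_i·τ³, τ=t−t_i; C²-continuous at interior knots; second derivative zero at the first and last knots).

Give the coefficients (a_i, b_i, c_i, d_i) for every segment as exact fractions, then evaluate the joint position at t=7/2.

Δ: Δ0=1, Δ1=-2, Δ2=4, Δ3=-1
row 1: diag=6, rhs=-18; c'=1/3, d'=-3
row 2: denom=6−2·1/3=16/3; d'=(36−2·-3)/(16/3)=63/8
row 3: denom=4−1·3/16=61/16; d'=(-30−1·63/8)/(61/16)=-606/61
back: M3=-606/61
back: M2=63/8−3/16·-606/61=594/61
back: M1=-3−1/3·594/61=-381/61
M: M0=0, M1=-381/61, M2=594/61, M3=-606/61, M4=0
seg 0: a=4, c=M0/2=0, d=(M1−M0)/(6·1)=-127/122, b=Δ0−h0·(2M0+M1)/6=249/122
seg 1: a=5, c=M1/2=-381/122, d=(M2−M1)/(6·2)=325/244, b=Δ1−h1·(2M1+M2)/6=-66/61
seg 2: a=1, c=M2/2=297/61, d=(M3−M2)/(6·1)=-200/61, b=Δ2−h2·(2M2+M3)/6=147/61
seg 3: a=5, c=M3/2=-303/61, d=(M4−M3)/(6·1)=101/61, b=Δ3−h3·(2M3+M4)/6=141/61
t_q=7/2 → seg 2, τ=1/2; S=1+147/61·τ+297/61·τ²+-200/61·τ³=735/244

  seg 0: a=4 b=249/122 c=0 d=-127/122
  seg 1: a=5 b=-66/61 c=-381/122 d=325/244
  seg 2: a=1 b=147/61 c=297/61 d=-200/61
  seg 3: a=5 b=141/61 c=-303/61 d=101/61
S(7/2) = 735/244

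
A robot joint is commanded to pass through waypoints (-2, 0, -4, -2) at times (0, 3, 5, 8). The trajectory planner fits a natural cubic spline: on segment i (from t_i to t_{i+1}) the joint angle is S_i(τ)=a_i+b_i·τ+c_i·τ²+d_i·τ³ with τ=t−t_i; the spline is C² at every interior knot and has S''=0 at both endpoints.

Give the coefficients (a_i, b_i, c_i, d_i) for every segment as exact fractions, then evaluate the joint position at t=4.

Δ: Δ0=2/3, Δ1=-2, Δ2=2/3
row 1: diag=10, rhs=-16; c'=1/5, d'=-8/5
row 2: denom=10−2·1/5=48/5; d'=(16−2·-8/5)/(48/5)=2
back: M2=2
back: M1=-8/5−1/5·2=-2
M: M0=0, M1=-2, M2=2, M3=0
seg 0: a=-2, c=M0/2=0, d=(M1−M0)/(6·3)=-1/9, b=Δ0−h0·(2M0+M1)/6=5/3
seg 1: a=0, c=M1/2=-1, d=(M2−M1)/(6·2)=1/3, b=Δ1−h1·(2M1+M2)/6=-4/3
seg 2: a=-4, c=M2/2=1, d=(M3−M2)/(6·3)=-1/9, b=Δ2−h2·(2M2+M3)/6=-4/3
t_q=4 → seg 1, τ=1; S=0+-4/3·τ+-1·τ²+1/3·τ³=-2

  seg 0: a=-2 b=5/3 c=0 d=-1/9
  seg 1: a=0 b=-4/3 c=-1 d=1/3
  seg 2: a=-4 b=-4/3 c=1 d=-1/9
S(4) = -2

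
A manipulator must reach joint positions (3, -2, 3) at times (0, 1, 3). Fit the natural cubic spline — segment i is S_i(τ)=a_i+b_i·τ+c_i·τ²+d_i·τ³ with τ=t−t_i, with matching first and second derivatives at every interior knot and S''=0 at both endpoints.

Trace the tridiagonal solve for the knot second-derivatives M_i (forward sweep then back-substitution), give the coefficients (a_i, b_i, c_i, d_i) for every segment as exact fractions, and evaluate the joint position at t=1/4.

Δ: Δ0=-5, Δ1=5/2
row 1: diag=6, rhs=45; c'=1/3, d'=15/2
back: M1=15/2
M: M0=0, M1=15/2, M2=0
seg 0: a=3, c=M0/2=0, d=(M1−M0)/(6·1)=5/4, b=Δ0−h0·(2M0+M1)/6=-25/4
seg 1: a=-2, c=M1/2=15/4, d=(M2−M1)/(6·2)=-5/8, b=Δ1−h1·(2M1+M2)/6=-5/2
t_q=1/4 → seg 0, τ=1/4; S=3+-25/4·τ+0·τ²+5/4·τ³=373/256

  seg 0: a=3 b=-25/4 c=0 d=5/4
  seg 1: a=-2 b=-5/2 c=15/4 d=-5/8
S(1/4) = 373/256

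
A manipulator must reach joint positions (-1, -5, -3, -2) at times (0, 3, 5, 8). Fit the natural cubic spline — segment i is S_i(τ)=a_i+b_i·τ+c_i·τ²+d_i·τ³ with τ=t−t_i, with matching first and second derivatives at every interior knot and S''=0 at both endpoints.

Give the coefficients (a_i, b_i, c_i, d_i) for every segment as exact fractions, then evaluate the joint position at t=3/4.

Δ: Δ0=-4/3, Δ1=1, Δ2=1/3
row 1: diag=10, rhs=14; c'=1/5, d'=7/5
row 2: denom=10−2·1/5=48/5; d'=(-4−2·7/5)/(48/5)=-17/24
back: M2=-17/24
back: M1=7/5−1/5·-17/24=37/24
M: M0=0, M1=37/24, M2=-17/24, M3=0
seg 0: a=-1, c=M0/2=0, d=(M1−M0)/(6·3)=37/432, b=Δ0−h0·(2M0+M1)/6=-101/48
seg 1: a=-5, c=M1/2=37/48, d=(M2−M1)/(6·2)=-3/16, b=Δ1−h1·(2M1+M2)/6=5/24
seg 2: a=-3, c=M2/2=-17/48, d=(M3−M2)/(6·3)=17/432, b=Δ2−h2·(2M2+M3)/6=25/24
t_q=3/4 → seg 0, τ=3/4; S=-1+-101/48·τ+0·τ²+37/432·τ³=-2603/1024

  seg 0: a=-1 b=-101/48 c=0 d=37/432
  seg 1: a=-5 b=5/24 c=37/48 d=-3/16
  seg 2: a=-3 b=25/24 c=-17/48 d=17/432
S(3/4) = -2603/1024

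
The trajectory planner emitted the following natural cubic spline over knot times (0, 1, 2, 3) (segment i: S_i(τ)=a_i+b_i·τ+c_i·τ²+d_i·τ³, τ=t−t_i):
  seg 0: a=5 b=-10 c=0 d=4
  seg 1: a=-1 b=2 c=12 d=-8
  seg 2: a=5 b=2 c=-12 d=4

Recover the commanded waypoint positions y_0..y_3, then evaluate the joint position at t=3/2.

y_0 = S_0(0) = a_0 = 5
y_1 = S_1(0) = a_1 = -1
y_2 = S_2(0) = a_2 = 5
y_3 = S_2(1) = -1
t_q=3/2 is in segment 1 (τ=1/2); S_1(τ)=2

y_0=5 y_1=-1 y_2=5 y_3=-1
S(3/2) = 2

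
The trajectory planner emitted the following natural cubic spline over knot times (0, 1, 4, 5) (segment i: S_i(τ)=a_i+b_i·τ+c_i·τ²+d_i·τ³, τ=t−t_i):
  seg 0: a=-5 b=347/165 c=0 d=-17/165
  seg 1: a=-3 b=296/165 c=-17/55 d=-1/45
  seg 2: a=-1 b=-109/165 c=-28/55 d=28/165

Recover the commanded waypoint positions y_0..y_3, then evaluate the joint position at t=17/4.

y_0=-5 y_1=-3 y_2=-1 y_3=-2
S(17/4) = -1051/880

y_0 = S_0(0) = a_0 = -5
y_1 = S_1(0) = a_1 = -3
y_2 = S_2(0) = a_2 = -1
y_3 = S_2(1) = -2
t_q=17/4 is in segment 2 (τ=1/4); S_2(τ)=-1051/880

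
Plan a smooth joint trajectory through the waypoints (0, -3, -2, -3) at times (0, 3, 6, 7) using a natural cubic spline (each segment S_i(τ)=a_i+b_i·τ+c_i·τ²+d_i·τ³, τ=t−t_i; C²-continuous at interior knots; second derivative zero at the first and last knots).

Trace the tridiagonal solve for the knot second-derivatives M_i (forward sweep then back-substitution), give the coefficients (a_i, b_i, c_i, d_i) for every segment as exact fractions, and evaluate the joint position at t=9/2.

Δ: Δ0=-1, Δ1=1/3, Δ2=-1
row 1: diag=12, rhs=8; c'=1/4, d'=2/3
row 2: denom=8−3·1/4=29/4; d'=(-8−3·2/3)/(29/4)=-40/29
back: M2=-40/29
back: M1=2/3−1/4·-40/29=88/87
M: M0=0, M1=88/87, M2=-40/29, M3=0
seg 0: a=0, c=M0/2=0, d=(M1−M0)/(6·3)=44/783, b=Δ0−h0·(2M0+M1)/6=-131/87
seg 1: a=-3, c=M1/2=44/87, d=(M2−M1)/(6·3)=-104/783, b=Δ1−h1·(2M1+M2)/6=1/87
seg 2: a=-2, c=M2/2=-20/29, d=(M3−M2)/(6·1)=20/87, b=Δ2−h2·(2M2+M3)/6=-47/87
t_q=9/2 → seg 1, τ=3/2; S=-3+1/87·τ+44/87·τ²+-104/783·τ³=-133/58

  seg 0: a=0 b=-131/87 c=0 d=44/783
  seg 1: a=-3 b=1/87 c=44/87 d=-104/783
  seg 2: a=-2 b=-47/87 c=-20/29 d=20/87
S(9/2) = -133/58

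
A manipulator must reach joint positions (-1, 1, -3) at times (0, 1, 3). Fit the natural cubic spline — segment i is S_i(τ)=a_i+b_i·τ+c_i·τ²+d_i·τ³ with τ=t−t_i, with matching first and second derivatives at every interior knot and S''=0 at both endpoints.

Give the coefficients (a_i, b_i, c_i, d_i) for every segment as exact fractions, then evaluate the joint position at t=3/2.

  seg 0: a=-1 b=8/3 c=0 d=-2/3
  seg 1: a=1 b=2/3 c=-2 d=1/3
S(3/2) = 7/8

Δ: Δ0=2, Δ1=-2
row 1: diag=6, rhs=-24; c'=1/3, d'=-4
back: M1=-4
M: M0=0, M1=-4, M2=0
seg 0: a=-1, c=M0/2=0, d=(M1−M0)/(6·1)=-2/3, b=Δ0−h0·(2M0+M1)/6=8/3
seg 1: a=1, c=M1/2=-2, d=(M2−M1)/(6·2)=1/3, b=Δ1−h1·(2M1+M2)/6=2/3
t_q=3/2 → seg 1, τ=1/2; S=1+2/3·τ+-2·τ²+1/3·τ³=7/8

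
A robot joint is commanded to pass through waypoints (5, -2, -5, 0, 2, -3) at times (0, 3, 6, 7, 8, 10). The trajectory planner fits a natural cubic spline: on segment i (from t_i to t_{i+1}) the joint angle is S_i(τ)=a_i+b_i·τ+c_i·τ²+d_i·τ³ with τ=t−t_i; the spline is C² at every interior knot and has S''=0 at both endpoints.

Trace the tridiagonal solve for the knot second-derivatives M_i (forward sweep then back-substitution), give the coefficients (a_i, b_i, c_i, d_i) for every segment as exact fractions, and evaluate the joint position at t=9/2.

  seg 0: a=5 b=-7699/3858 c=0 d=-1303/34722
  seg 1: a=-2 b=-5804/1929 c=-1303/3858 d=11659/34722
  seg 2: a=-5 b=15551/3858 c=1726/643 d=-6617/3858
  seg 3: a=0 b=8206/1929 c=-3165/1286 d=799/3858
  seg 4: a=2 b=-181/3858 c=-1183/643 d=1183/3858
S(9/2) = -63167/10288

Δ: Δ0=-7/3, Δ1=-1, Δ2=5, Δ3=2, Δ4=-5/2
row 1: diag=12, rhs=8; c'=1/4, d'=2/3
row 2: denom=8−3·1/4=29/4; d'=(36−3·2/3)/(29/4)=136/29
row 3: denom=4−1·4/29=112/29; d'=(-18−1·136/29)/(112/29)=-47/8
row 4: denom=6−1·29/112=643/112; d'=(-27−1·-47/8)/(643/112)=-2366/643
back: M4=-2366/643
back: M3=-47/8−29/112·-2366/643=-3165/643
back: M2=136/29−4/29·-3165/643=3452/643
back: M1=2/3−1/4·3452/643=-1303/1929
M: M0=0, M1=-1303/1929, M2=3452/643, M3=-3165/643, M4=-2366/643, M5=0
seg 0: a=5, c=M0/2=0, d=(M1−M0)/(6·3)=-1303/34722, b=Δ0−h0·(2M0+M1)/6=-7699/3858
seg 1: a=-2, c=M1/2=-1303/3858, d=(M2−M1)/(6·3)=11659/34722, b=Δ1−h1·(2M1+M2)/6=-5804/1929
seg 2: a=-5, c=M2/2=1726/643, d=(M3−M2)/(6·1)=-6617/3858, b=Δ2−h2·(2M2+M3)/6=15551/3858
seg 3: a=0, c=M3/2=-3165/1286, d=(M4−M3)/(6·1)=799/3858, b=Δ3−h3·(2M3+M4)/6=8206/1929
seg 4: a=2, c=M4/2=-1183/643, d=(M5−M4)/(6·2)=1183/3858, b=Δ4−h4·(2M4+M5)/6=-181/3858
t_q=9/2 → seg 1, τ=3/2; S=-2+-5804/1929·τ+-1303/3858·τ²+11659/34722·τ³=-63167/10288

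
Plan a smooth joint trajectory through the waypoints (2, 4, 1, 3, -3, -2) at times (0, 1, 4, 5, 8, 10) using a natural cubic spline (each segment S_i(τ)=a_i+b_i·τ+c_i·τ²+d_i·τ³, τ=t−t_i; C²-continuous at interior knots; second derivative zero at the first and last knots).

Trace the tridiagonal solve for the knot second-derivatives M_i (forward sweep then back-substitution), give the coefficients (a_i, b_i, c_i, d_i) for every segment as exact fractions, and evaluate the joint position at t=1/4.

Δ: Δ0=2, Δ1=-1, Δ2=2, Δ3=-2, Δ4=1/2
row 1: diag=8, rhs=-18; c'=3/8, d'=-9/4
row 2: denom=8−3·3/8=55/8; d'=(18−3·-9/4)/(55/8)=18/5
row 3: denom=8−1·8/55=432/55; d'=(-24−1·18/5)/(432/55)=-253/72
row 4: denom=10−3·55/144=425/48; d'=(15−3·-253/72)/(425/48)=1226/425
back: M4=1226/425
back: M3=-253/72−55/144·1226/425=-1177/255
back: M2=18/5−8/55·-1177/255=5446/1275
back: M1=-9/4−3/8·5446/1275=-1637/425
M: M0=0, M1=-1637/425, M2=5446/1275, M3=-1177/255, M4=1226/425, M5=0
seg 0: a=2, c=M0/2=0, d=(M1−M0)/(6·1)=-1637/2550, b=Δ0−h0·(2M0+M1)/6=6737/2550
seg 1: a=4, c=M1/2=-1637/850, d=(M2−M1)/(6·3)=10357/22950, b=Δ1−h1·(2M1+M2)/6=913/1275
seg 2: a=1, c=M2/2=2723/1275, d=(M3−M2)/(6·1)=-1259/850, b=Δ2−h2·(2M2+M3)/6=3431/2550
seg 3: a=3, c=M3/2=-1177/510, d=(M4−M3)/(6·3)=9563/22950, b=Δ3−h3·(2M3+M4)/6=88/75
seg 4: a=-3, c=M4/2=613/425, d=(M5−M4)/(6·2)=-613/2550, b=Δ4−h4·(2M4+M5)/6=-3629/2550
t_q=1/4 → seg 0, τ=1/4; S=2+6737/2550·τ+0·τ²+-1637/2550·τ³=28837/10880

  seg 0: a=2 b=6737/2550 c=0 d=-1637/2550
  seg 1: a=4 b=913/1275 c=-1637/850 d=10357/22950
  seg 2: a=1 b=3431/2550 c=2723/1275 d=-1259/850
  seg 3: a=3 b=88/75 c=-1177/510 d=9563/22950
  seg 4: a=-3 b=-3629/2550 c=613/425 d=-613/2550
S(1/4) = 28837/10880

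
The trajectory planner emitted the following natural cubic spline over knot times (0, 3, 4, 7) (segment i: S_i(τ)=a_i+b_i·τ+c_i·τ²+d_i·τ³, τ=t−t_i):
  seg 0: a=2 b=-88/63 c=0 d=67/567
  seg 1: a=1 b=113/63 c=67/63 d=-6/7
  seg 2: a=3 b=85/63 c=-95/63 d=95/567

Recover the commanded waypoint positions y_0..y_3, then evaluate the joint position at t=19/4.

y_0=2 y_1=1 y_2=3 y_3=-2
S(19/4) = 207/64

y_0 = S_0(0) = a_0 = 2
y_1 = S_1(0) = a_1 = 1
y_2 = S_2(0) = a_2 = 3
y_3 = S_2(3) = -2
t_q=19/4 is in segment 2 (τ=3/4); S_2(τ)=207/64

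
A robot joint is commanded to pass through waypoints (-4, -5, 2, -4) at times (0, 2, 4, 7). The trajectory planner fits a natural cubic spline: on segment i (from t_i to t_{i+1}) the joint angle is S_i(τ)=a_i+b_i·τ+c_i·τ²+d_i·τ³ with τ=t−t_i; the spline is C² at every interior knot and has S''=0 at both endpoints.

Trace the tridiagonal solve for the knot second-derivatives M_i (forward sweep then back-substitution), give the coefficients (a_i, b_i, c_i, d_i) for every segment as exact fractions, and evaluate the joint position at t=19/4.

Δ: Δ0=-1/2, Δ1=7/2, Δ2=-2
row 1: diag=8, rhs=24; c'=1/4, d'=3
row 2: denom=10−2·1/4=19/2; d'=(-33−2·3)/(19/2)=-78/19
back: M2=-78/19
back: M1=3−1/4·-78/19=153/38
M: M0=0, M1=153/38, M2=-78/19, M3=0
seg 0: a=-4, c=M0/2=0, d=(M1−M0)/(6·2)=51/152, b=Δ0−h0·(2M0+M1)/6=-35/19
seg 1: a=-5, c=M1/2=153/76, d=(M2−M1)/(6·2)=-103/152, b=Δ1−h1·(2M1+M2)/6=83/38
seg 2: a=2, c=M2/2=-39/19, d=(M3−M2)/(6·3)=13/57, b=Δ2−h2·(2M2+M3)/6=40/19
t_q=19/4 → seg 2, τ=3/4; S=2+40/19·τ+-39/19·τ²+13/57·τ³=3065/1216

  seg 0: a=-4 b=-35/19 c=0 d=51/152
  seg 1: a=-5 b=83/38 c=153/76 d=-103/152
  seg 2: a=2 b=40/19 c=-39/19 d=13/57
S(19/4) = 3065/1216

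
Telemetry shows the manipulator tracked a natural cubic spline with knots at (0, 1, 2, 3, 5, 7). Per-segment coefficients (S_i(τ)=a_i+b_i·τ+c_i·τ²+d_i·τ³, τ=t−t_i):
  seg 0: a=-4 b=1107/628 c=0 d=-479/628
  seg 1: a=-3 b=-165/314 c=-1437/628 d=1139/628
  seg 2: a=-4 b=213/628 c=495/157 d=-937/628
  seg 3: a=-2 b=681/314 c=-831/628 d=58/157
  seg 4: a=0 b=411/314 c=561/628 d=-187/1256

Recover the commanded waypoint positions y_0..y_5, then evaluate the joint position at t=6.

y_0=-4 y_1=-3 y_2=-4 y_3=-2 y_4=0 y_5=5
S(6) = 2579/1256

y_0 = S_0(0) = a_0 = -4
y_1 = S_1(0) = a_1 = -3
y_2 = S_2(0) = a_2 = -4
y_3 = S_3(0) = a_3 = -2
y_4 = S_4(0) = a_4 = 0
y_5 = S_4(2) = 5
t_q=6 is in segment 4 (τ=1); S_4(τ)=2579/1256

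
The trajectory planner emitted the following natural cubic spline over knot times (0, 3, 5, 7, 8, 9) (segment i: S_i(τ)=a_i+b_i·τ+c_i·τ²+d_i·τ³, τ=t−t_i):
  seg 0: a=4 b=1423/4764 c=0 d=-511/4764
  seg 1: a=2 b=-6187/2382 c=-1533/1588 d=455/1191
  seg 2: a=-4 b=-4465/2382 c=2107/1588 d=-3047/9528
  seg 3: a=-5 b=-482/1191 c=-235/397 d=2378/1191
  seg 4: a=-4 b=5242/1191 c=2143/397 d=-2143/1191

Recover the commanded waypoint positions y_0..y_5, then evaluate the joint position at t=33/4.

y_0 = S_0(0) = a_0 = 4
y_1 = S_1(0) = a_1 = 2
y_2 = S_2(0) = a_2 = -4
y_3 = S_3(0) = a_3 = -5
y_4 = S_4(0) = a_4 = -4
y_5 = S_4(1) = 4
t_q=33/4 is in segment 4 (τ=1/4); S_4(τ)=-65817/25408

y_0=4 y_1=2 y_2=-4 y_3=-5 y_4=-4 y_5=4
S(33/4) = -65817/25408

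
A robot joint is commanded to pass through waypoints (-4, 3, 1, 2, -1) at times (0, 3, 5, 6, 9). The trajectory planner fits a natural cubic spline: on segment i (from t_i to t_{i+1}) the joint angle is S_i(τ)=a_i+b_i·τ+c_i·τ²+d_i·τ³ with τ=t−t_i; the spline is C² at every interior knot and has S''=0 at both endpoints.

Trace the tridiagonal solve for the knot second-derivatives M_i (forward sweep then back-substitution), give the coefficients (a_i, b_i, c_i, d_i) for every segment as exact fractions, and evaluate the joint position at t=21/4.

Δ: Δ0=7/3, Δ1=-1, Δ2=1, Δ3=-1
row 1: diag=10, rhs=-20; c'=1/5, d'=-2
row 2: denom=6−2·1/5=28/5; d'=(12−2·-2)/(28/5)=20/7
row 3: denom=8−1·5/28=219/28; d'=(-12−1·20/7)/(219/28)=-416/219
back: M3=-416/219
back: M2=20/7−5/28·-416/219=700/219
back: M1=-2−1/5·700/219=-578/219
M: M0=0, M1=-578/219, M2=700/219, M3=-416/219, M4=0
seg 0: a=-4, c=M0/2=0, d=(M1−M0)/(6·3)=-289/1971, b=Δ0−h0·(2M0+M1)/6=800/219
seg 1: a=3, c=M1/2=-289/219, d=(M2−M1)/(6·2)=71/146, b=Δ1−h1·(2M1+M2)/6=-67/219
seg 2: a=1, c=M2/2=350/219, d=(M3−M2)/(6·1)=-62/73, b=Δ2−h2·(2M2+M3)/6=55/219
seg 3: a=2, c=M3/2=-208/219, d=(M4−M3)/(6·3)=208/1971, b=Δ3−h3·(2M3+M4)/6=197/219
t_q=21/4 → seg 2, τ=1/4; S=1+55/219·τ+350/219·τ²+-62/73·τ³=2685/2336

  seg 0: a=-4 b=800/219 c=0 d=-289/1971
  seg 1: a=3 b=-67/219 c=-289/219 d=71/146
  seg 2: a=1 b=55/219 c=350/219 d=-62/73
  seg 3: a=2 b=197/219 c=-208/219 d=208/1971
S(21/4) = 2685/2336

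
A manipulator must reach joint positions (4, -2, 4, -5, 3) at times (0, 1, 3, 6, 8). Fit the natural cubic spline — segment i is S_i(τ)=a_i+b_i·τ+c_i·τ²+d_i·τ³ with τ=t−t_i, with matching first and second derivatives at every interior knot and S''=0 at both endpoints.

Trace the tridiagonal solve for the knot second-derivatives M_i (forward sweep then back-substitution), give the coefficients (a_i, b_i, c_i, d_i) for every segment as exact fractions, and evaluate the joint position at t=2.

  seg 0: a=4 b=-4017/506 c=0 d=981/506
  seg 1: a=-2 b=-537/253 c=2943/506 d=-1647/1012
  seg 2: a=4 b=408/253 c=-999/253 d=610/759
  seg 3: a=-5 b=-96/253 c=831/253 d=-277/506
S(2) = 67/1012

Δ: Δ0=-6, Δ1=3, Δ2=-3, Δ3=4
row 1: diag=6, rhs=54; c'=1/3, d'=9
row 2: denom=10−2·1/3=28/3; d'=(-36−2·9)/(28/3)=-81/14
row 3: denom=10−3·9/28=253/28; d'=(42−3·-81/14)/(253/28)=1662/253
back: M3=1662/253
back: M2=-81/14−9/28·1662/253=-1998/253
back: M1=9−1/3·-1998/253=2943/253
M: M0=0, M1=2943/253, M2=-1998/253, M3=1662/253, M4=0
seg 0: a=4, c=M0/2=0, d=(M1−M0)/(6·1)=981/506, b=Δ0−h0·(2M0+M1)/6=-4017/506
seg 1: a=-2, c=M1/2=2943/506, d=(M2−M1)/(6·2)=-1647/1012, b=Δ1−h1·(2M1+M2)/6=-537/253
seg 2: a=4, c=M2/2=-999/253, d=(M3−M2)/(6·3)=610/759, b=Δ2−h2·(2M2+M3)/6=408/253
seg 3: a=-5, c=M3/2=831/253, d=(M4−M3)/(6·2)=-277/506, b=Δ3−h3·(2M3+M4)/6=-96/253
t_q=2 → seg 1, τ=1; S=-2+-537/253·τ+2943/506·τ²+-1647/1012·τ³=67/1012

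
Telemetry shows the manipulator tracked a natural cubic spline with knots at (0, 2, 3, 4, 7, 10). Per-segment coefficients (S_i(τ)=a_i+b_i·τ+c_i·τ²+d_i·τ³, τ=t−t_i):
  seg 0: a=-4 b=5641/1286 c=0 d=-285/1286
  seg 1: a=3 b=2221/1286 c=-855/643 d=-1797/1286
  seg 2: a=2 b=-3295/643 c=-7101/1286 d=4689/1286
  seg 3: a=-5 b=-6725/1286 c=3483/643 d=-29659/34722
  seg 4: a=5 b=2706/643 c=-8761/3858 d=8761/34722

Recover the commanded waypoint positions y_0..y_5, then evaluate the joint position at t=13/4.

y_0 = S_0(0) = a_0 = -4
y_1 = S_1(0) = a_1 = 3
y_2 = S_2(0) = a_2 = 2
y_3 = S_3(0) = a_3 = -5
y_4 = S_4(0) = a_4 = 5
y_5 = S_4(3) = 4
t_q=13/4 is in segment 2 (τ=1/4); S_2(τ)=35453/82304

y_0=-4 y_1=3 y_2=2 y_3=-5 y_4=5 y_5=4
S(13/4) = 35453/82304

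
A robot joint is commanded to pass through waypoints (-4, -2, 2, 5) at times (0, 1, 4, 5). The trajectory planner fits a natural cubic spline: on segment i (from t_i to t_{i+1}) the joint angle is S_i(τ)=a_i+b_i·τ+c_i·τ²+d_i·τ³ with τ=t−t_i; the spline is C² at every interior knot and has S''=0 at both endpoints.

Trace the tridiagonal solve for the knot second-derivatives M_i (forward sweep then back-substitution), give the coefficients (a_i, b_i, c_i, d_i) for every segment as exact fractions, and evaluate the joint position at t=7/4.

  seg 0: a=-4 b=361/165 c=0 d=-31/165
  seg 1: a=-2 b=268/165 c=-31/55 d=7/45
  seg 2: a=2 b=403/165 c=46/55 d=-46/165
S(7/4) = -3637/3520

Δ: Δ0=2, Δ1=4/3, Δ2=3
row 1: diag=8, rhs=-4; c'=3/8, d'=-1/2
row 2: denom=8−3·3/8=55/8; d'=(10−3·-1/2)/(55/8)=92/55
back: M2=92/55
back: M1=-1/2−3/8·92/55=-62/55
M: M0=0, M1=-62/55, M2=92/55, M3=0
seg 0: a=-4, c=M0/2=0, d=(M1−M0)/(6·1)=-31/165, b=Δ0−h0·(2M0+M1)/6=361/165
seg 1: a=-2, c=M1/2=-31/55, d=(M2−M1)/(6·3)=7/45, b=Δ1−h1·(2M1+M2)/6=268/165
seg 2: a=2, c=M2/2=46/55, d=(M3−M2)/(6·1)=-46/165, b=Δ2−h2·(2M2+M3)/6=403/165
t_q=7/4 → seg 1, τ=3/4; S=-2+268/165·τ+-31/55·τ²+7/45·τ³=-3637/3520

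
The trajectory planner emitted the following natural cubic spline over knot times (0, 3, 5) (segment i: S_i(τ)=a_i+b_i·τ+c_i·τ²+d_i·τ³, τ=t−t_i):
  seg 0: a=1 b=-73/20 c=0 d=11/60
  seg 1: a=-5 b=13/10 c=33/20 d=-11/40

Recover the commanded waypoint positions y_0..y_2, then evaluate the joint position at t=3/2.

y_0 = S_0(0) = a_0 = 1
y_1 = S_1(0) = a_1 = -5
y_2 = S_1(2) = 2
t_q=3/2 is in segment 0 (τ=3/2); S_0(τ)=-617/160

y_0=1 y_1=-5 y_2=2
S(3/2) = -617/160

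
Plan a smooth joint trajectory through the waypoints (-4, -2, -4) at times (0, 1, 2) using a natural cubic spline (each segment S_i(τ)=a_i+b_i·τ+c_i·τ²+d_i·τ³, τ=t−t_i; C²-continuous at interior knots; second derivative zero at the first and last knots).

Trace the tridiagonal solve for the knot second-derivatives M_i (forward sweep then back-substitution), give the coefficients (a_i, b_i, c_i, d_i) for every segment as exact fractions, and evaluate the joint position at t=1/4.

  seg 0: a=-4 b=3 c=0 d=-1
  seg 1: a=-2 b=0 c=-3 d=1
S(1/4) = -209/64

Δ: Δ0=2, Δ1=-2
row 1: diag=4, rhs=-24; c'=1/4, d'=-6
back: M1=-6
M: M0=0, M1=-6, M2=0
seg 0: a=-4, c=M0/2=0, d=(M1−M0)/(6·1)=-1, b=Δ0−h0·(2M0+M1)/6=3
seg 1: a=-2, c=M1/2=-3, d=(M2−M1)/(6·1)=1, b=Δ1−h1·(2M1+M2)/6=0
t_q=1/4 → seg 0, τ=1/4; S=-4+3·τ+0·τ²+-1·τ³=-209/64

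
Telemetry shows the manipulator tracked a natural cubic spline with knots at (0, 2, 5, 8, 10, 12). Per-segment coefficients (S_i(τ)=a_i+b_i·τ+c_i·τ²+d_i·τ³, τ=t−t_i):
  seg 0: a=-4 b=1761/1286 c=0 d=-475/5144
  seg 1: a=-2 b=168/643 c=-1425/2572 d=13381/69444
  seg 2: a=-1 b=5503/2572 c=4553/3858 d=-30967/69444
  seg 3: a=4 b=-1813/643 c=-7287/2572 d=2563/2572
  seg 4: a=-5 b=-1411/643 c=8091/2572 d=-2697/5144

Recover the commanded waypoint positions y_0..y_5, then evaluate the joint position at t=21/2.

y_0=-4 y_1=-2 y_2=-1 y_3=4 y_4=-5 y_5=-1
S(21/2) = -221245/41152

y_0 = S_0(0) = a_0 = -4
y_1 = S_1(0) = a_1 = -2
y_2 = S_2(0) = a_2 = -1
y_3 = S_3(0) = a_3 = 4
y_4 = S_4(0) = a_4 = -5
y_5 = S_4(2) = -1
t_q=21/2 is in segment 4 (τ=1/2); S_4(τ)=-221245/41152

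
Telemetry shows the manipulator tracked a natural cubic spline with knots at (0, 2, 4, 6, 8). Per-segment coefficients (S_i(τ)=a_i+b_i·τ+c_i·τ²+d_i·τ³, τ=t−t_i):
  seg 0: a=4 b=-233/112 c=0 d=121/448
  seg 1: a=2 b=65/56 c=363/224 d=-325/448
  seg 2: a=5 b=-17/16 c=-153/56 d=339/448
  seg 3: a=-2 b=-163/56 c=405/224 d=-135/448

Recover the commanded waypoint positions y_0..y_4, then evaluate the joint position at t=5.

y_0 = S_0(0) = a_0 = 4
y_1 = S_1(0) = a_1 = 2
y_2 = S_2(0) = a_2 = 5
y_3 = S_3(0) = a_3 = -2
y_4 = S_3(2) = -3
t_q=5 is in segment 2 (τ=1); S_2(τ)=879/448

y_0=4 y_1=2 y_2=5 y_3=-2 y_4=-3
S(5) = 879/448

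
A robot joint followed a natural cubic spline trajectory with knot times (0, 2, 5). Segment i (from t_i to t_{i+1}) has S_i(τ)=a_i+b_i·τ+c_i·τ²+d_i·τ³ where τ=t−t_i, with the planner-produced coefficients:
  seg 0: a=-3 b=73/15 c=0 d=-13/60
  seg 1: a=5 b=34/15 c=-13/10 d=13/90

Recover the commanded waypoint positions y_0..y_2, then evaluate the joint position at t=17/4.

y_0 = S_0(0) = a_0 = -3
y_1 = S_1(0) = a_1 = 5
y_2 = S_1(3) = 4
t_q=17/4 is in segment 1 (τ=9/4); S_1(τ)=661/128

y_0=-3 y_1=5 y_2=4
S(17/4) = 661/128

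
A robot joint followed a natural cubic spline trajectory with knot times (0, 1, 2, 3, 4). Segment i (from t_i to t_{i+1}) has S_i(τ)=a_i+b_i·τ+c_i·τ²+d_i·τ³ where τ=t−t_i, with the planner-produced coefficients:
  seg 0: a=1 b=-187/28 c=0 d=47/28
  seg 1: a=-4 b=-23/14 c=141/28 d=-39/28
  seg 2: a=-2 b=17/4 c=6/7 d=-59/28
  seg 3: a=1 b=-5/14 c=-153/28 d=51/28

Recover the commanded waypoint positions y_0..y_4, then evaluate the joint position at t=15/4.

y_0=1 y_1=-4 y_2=-2 y_3=1 y_4=-3
S(15/4) = -2819/1792

y_0 = S_0(0) = a_0 = 1
y_1 = S_1(0) = a_1 = -4
y_2 = S_2(0) = a_2 = -2
y_3 = S_3(0) = a_3 = 1
y_4 = S_3(1) = -3
t_q=15/4 is in segment 3 (τ=3/4); S_3(τ)=-2819/1792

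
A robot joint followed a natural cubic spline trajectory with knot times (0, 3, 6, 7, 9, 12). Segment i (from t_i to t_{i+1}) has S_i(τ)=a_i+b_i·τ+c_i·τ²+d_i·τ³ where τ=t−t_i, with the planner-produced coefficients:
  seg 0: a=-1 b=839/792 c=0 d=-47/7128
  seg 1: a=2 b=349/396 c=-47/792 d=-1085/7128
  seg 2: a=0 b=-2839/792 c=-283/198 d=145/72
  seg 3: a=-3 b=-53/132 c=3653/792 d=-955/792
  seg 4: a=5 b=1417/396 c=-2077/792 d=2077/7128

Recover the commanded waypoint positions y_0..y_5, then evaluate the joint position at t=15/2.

y_0 = S_0(0) = a_0 = -1
y_1 = S_1(0) = a_1 = 2
y_2 = S_2(0) = a_2 = 0
y_3 = S_3(0) = a_3 = -3
y_4 = S_4(0) = a_4 = 5
y_5 = S_4(3) = 0
t_q=15/2 is in segment 3 (τ=1/2); S_3(τ)=-4643/2112

y_0=-1 y_1=2 y_2=0 y_3=-3 y_4=5 y_5=0
S(15/2) = -4643/2112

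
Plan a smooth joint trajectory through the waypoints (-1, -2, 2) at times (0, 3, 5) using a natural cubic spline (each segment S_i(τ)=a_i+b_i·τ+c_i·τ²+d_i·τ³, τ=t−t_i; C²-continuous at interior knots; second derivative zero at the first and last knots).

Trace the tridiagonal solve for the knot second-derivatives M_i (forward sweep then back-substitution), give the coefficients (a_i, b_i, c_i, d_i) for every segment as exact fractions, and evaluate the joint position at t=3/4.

  seg 0: a=-1 b=-31/30 c=0 d=7/90
  seg 1: a=-2 b=16/15 c=7/10 d=-7/60
S(3/4) = -223/128

Δ: Δ0=-1/3, Δ1=2
row 1: diag=10, rhs=14; c'=1/5, d'=7/5
back: M1=7/5
M: M0=0, M1=7/5, M2=0
seg 0: a=-1, c=M0/2=0, d=(M1−M0)/(6·3)=7/90, b=Δ0−h0·(2M0+M1)/6=-31/30
seg 1: a=-2, c=M1/2=7/10, d=(M2−M1)/(6·2)=-7/60, b=Δ1−h1·(2M1+M2)/6=16/15
t_q=3/4 → seg 0, τ=3/4; S=-1+-31/30·τ+0·τ²+7/90·τ³=-223/128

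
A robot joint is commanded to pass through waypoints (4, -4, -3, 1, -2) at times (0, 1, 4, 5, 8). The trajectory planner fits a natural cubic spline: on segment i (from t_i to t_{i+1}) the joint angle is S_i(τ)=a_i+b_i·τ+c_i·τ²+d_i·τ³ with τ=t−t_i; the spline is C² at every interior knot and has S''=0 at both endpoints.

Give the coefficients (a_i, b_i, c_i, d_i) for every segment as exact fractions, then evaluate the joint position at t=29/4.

Δ: Δ0=-8, Δ1=1/3, Δ2=4, Δ3=-1
row 1: diag=8, rhs=50; c'=3/8, d'=25/4
row 2: denom=8−3·3/8=55/8; d'=(22−3·25/4)/(55/8)=26/55
row 3: denom=8−1·8/55=432/55; d'=(-30−1·26/55)/(432/55)=-419/108
back: M3=-419/108
back: M2=26/55−8/55·-419/108=28/27
back: M1=25/4−3/8·28/27=211/36
M: M0=0, M1=211/36, M2=28/27, M3=-419/108, M4=0
seg 0: a=4, c=M0/2=0, d=(M1−M0)/(6·1)=211/216, b=Δ0−h0·(2M0+M1)/6=-1939/216
seg 1: a=-4, c=M1/2=211/72, d=(M2−M1)/(6·3)=-521/1944, b=Δ1−h1·(2M1+M2)/6=-653/108
seg 2: a=-3, c=M2/2=14/27, d=(M3−M2)/(6·1)=-59/72, b=Δ2−h2·(2M2+M3)/6=929/216
seg 3: a=1, c=M3/2=-419/216, d=(M4−M3)/(6·3)=419/1944, b=Δ3−h3·(2M3+M4)/6=311/108
t_q=29/4 → seg 3, τ=9/4; S=1+311/108·τ+-419/216·τ²+419/1944·τ³=175/1536

  seg 0: a=4 b=-1939/216 c=0 d=211/216
  seg 1: a=-4 b=-653/108 c=211/72 d=-521/1944
  seg 2: a=-3 b=929/216 c=14/27 d=-59/72
  seg 3: a=1 b=311/108 c=-419/216 d=419/1944
S(29/4) = 175/1536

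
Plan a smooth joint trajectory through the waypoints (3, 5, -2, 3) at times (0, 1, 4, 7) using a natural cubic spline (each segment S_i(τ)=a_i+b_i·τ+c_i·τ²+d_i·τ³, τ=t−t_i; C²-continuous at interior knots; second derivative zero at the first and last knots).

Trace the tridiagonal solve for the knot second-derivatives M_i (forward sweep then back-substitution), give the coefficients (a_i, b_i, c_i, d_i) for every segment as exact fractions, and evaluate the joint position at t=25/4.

Δ: Δ0=2, Δ1=-7/3, Δ2=5/3
row 1: diag=8, rhs=-26; c'=3/8, d'=-13/4
row 2: denom=12−3·3/8=87/8; d'=(24−3·-13/4)/(87/8)=90/29
back: M2=90/29
back: M1=-13/4−3/8·90/29=-128/29
M: M0=0, M1=-128/29, M2=90/29, M3=0
seg 0: a=3, c=M0/2=0, d=(M1−M0)/(6·1)=-64/87, b=Δ0−h0·(2M0+M1)/6=238/87
seg 1: a=5, c=M1/2=-64/29, d=(M2−M1)/(6·3)=109/261, b=Δ1−h1·(2M1+M2)/6=46/87
seg 2: a=-2, c=M2/2=45/29, d=(M3−M2)/(6·3)=-5/29, b=Δ2−h2·(2M2+M3)/6=-125/87
t_q=25/4 → seg 2, τ=9/4; S=-2+-125/87·τ+45/29·τ²+-5/29·τ³=1223/1856

  seg 0: a=3 b=238/87 c=0 d=-64/87
  seg 1: a=5 b=46/87 c=-64/29 d=109/261
  seg 2: a=-2 b=-125/87 c=45/29 d=-5/29
S(25/4) = 1223/1856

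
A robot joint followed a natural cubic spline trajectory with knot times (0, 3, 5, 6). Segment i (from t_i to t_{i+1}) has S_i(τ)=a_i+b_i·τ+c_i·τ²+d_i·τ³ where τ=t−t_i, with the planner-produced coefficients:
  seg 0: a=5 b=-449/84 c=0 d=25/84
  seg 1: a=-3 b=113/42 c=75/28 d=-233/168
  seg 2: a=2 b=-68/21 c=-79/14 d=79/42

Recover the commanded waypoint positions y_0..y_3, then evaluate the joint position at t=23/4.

y_0=5 y_1=-3 y_2=2 y_3=-5
S(23/4) = -2517/896

y_0 = S_0(0) = a_0 = 5
y_1 = S_1(0) = a_1 = -3
y_2 = S_2(0) = a_2 = 2
y_3 = S_2(1) = -5
t_q=23/4 is in segment 2 (τ=3/4); S_2(τ)=-2517/896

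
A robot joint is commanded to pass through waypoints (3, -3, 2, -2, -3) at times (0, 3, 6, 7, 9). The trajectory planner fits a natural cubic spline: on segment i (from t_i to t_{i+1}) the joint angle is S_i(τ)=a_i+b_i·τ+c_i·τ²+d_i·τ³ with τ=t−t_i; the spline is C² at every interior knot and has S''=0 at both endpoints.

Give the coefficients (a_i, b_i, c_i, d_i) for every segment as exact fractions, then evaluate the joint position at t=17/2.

Δ: Δ0=-2, Δ1=5/3, Δ2=-4, Δ3=-1/2
row 1: diag=12, rhs=22; c'=1/4, d'=11/6
row 2: denom=8−3·1/4=29/4; d'=(-34−3·11/6)/(29/4)=-158/29
row 3: denom=6−1·4/29=170/29; d'=(21−1·-158/29)/(170/29)=767/170
back: M3=767/170
back: M2=-158/29−4/29·767/170=-516/85
back: M1=11/6−1/4·-516/85=1709/510
M: M0=0, M1=1709/510, M2=-516/85, M3=767/170, M4=0
seg 0: a=3, c=M0/2=0, d=(M1−M0)/(6·3)=1709/9180, b=Δ0−h0·(2M0+M1)/6=-3749/1020
seg 1: a=-3, c=M1/2=1709/1020, d=(M2−M1)/(6·3)=-961/1836, b=Δ1−h1·(2M1+M2)/6=689/510
seg 2: a=2, c=M2/2=-258/85, d=(M3−M2)/(6·1)=1799/1020, b=Δ2−h2·(2M2+M3)/6=-2783/1020
seg 3: a=-2, c=M3/2=767/340, d=(M4−M3)/(6·2)=-767/2040, b=Δ3−h3·(2M3+M4)/6=-1789/510
t_q=17/2 → seg 3, τ=3/2; S=-2+-1789/510·τ+767/340·τ²+-767/2040·τ³=-3759/1088

  seg 0: a=3 b=-3749/1020 c=0 d=1709/9180
  seg 1: a=-3 b=689/510 c=1709/1020 d=-961/1836
  seg 2: a=2 b=-2783/1020 c=-258/85 d=1799/1020
  seg 3: a=-2 b=-1789/510 c=767/340 d=-767/2040
S(17/2) = -3759/1088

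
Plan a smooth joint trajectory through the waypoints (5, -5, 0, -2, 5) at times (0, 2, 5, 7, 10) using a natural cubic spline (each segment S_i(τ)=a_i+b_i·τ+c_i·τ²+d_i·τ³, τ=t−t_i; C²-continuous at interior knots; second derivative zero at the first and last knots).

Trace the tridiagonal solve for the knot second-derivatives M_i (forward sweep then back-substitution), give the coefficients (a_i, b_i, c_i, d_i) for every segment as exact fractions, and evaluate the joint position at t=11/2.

Δ: Δ0=-5, Δ1=5/3, Δ2=-1, Δ3=7/3
row 1: diag=10, rhs=40; c'=3/10, d'=4
row 2: denom=10−3·3/10=91/10; d'=(-16−3·4)/(91/10)=-40/13
row 3: denom=10−2·20/91=870/91; d'=(20−2·-40/13)/(870/91)=238/87
back: M3=238/87
back: M2=-40/13−20/91·238/87=-320/87
back: M1=4−3/10·-320/87=148/29
M: M0=0, M1=148/29, M2=-320/87, M3=238/87, M4=0
seg 0: a=5, c=M0/2=0, d=(M1−M0)/(6·2)=37/87, b=Δ0−h0·(2M0+M1)/6=-583/87
seg 1: a=-5, c=M1/2=74/29, d=(M2−M1)/(6·3)=-382/783, b=Δ1−h1·(2M1+M2)/6=-139/87
seg 2: a=0, c=M2/2=-160/87, d=(M3−M2)/(6·2)=31/58, b=Δ2−h2·(2M2+M3)/6=47/87
seg 3: a=-2, c=M3/2=119/87, d=(M4−M3)/(6·3)=-119/783, b=Δ3−h3·(2M3+M4)/6=-35/87
t_q=11/2 → seg 2, τ=1/2; S=0+47/87·τ+-160/87·τ²+31/58·τ³=-57/464

  seg 0: a=5 b=-583/87 c=0 d=37/87
  seg 1: a=-5 b=-139/87 c=74/29 d=-382/783
  seg 2: a=0 b=47/87 c=-160/87 d=31/58
  seg 3: a=-2 b=-35/87 c=119/87 d=-119/783
S(11/2) = -57/464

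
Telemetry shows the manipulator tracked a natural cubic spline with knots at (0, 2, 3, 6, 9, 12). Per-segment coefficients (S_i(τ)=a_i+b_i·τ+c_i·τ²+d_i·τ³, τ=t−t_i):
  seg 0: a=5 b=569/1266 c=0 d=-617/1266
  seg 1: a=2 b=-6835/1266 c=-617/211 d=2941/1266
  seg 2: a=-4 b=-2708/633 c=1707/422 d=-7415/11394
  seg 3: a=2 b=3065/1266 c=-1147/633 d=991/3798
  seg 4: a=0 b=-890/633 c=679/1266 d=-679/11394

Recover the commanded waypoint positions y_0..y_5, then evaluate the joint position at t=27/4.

y_0=5 y_1=2 y_2=-4 y_3=2 y_4=0 y_5=-1
S(27/4) = 78501/27008

y_0 = S_0(0) = a_0 = 5
y_1 = S_1(0) = a_1 = 2
y_2 = S_2(0) = a_2 = -4
y_3 = S_3(0) = a_3 = 2
y_4 = S_4(0) = a_4 = 0
y_5 = S_4(3) = -1
t_q=27/4 is in segment 3 (τ=3/4); S_3(τ)=78501/27008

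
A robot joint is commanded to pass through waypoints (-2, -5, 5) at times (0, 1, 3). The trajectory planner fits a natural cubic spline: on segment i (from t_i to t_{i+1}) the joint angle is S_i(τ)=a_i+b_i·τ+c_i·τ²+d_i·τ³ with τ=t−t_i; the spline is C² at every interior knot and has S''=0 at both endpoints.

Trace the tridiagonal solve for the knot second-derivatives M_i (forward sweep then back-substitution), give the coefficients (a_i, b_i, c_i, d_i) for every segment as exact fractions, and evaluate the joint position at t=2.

Δ: Δ0=-3, Δ1=5
row 1: diag=6, rhs=48; c'=1/3, d'=8
back: M1=8
M: M0=0, M1=8, M2=0
seg 0: a=-2, c=M0/2=0, d=(M1−M0)/(6·1)=4/3, b=Δ0−h0·(2M0+M1)/6=-13/3
seg 1: a=-5, c=M1/2=4, d=(M2−M1)/(6·2)=-2/3, b=Δ1−h1·(2M1+M2)/6=-1/3
t_q=2 → seg 1, τ=1; S=-5+-1/3·τ+4·τ²+-2/3·τ³=-2

  seg 0: a=-2 b=-13/3 c=0 d=4/3
  seg 1: a=-5 b=-1/3 c=4 d=-2/3
S(2) = -2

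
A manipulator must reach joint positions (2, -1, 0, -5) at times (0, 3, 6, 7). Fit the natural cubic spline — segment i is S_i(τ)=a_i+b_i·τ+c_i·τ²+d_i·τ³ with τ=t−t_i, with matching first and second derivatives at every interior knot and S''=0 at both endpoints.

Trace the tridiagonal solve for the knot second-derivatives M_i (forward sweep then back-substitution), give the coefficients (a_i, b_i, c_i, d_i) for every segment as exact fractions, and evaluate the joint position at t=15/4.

Δ: Δ0=-1, Δ1=1/3, Δ2=-5
row 1: diag=12, rhs=8; c'=1/4, d'=2/3
row 2: denom=8−3·1/4=29/4; d'=(-32−3·2/3)/(29/4)=-136/29
back: M2=-136/29
back: M1=2/3−1/4·-136/29=160/87
M: M0=0, M1=160/87, M2=-136/29, M3=0
seg 0: a=2, c=M0/2=0, d=(M1−M0)/(6·3)=80/783, b=Δ0−h0·(2M0+M1)/6=-167/87
seg 1: a=-1, c=M1/2=80/87, d=(M2−M1)/(6·3)=-284/783, b=Δ1−h1·(2M1+M2)/6=73/87
seg 2: a=0, c=M2/2=-68/29, d=(M3−M2)/(6·1)=68/87, b=Δ2−h2·(2M2+M3)/6=-299/87
t_q=15/4 → seg 1, τ=3/4; S=-1+73/87·τ+80/87·τ²+-284/783·τ³=-3/464

  seg 0: a=2 b=-167/87 c=0 d=80/783
  seg 1: a=-1 b=73/87 c=80/87 d=-284/783
  seg 2: a=0 b=-299/87 c=-68/29 d=68/87
S(15/4) = -3/464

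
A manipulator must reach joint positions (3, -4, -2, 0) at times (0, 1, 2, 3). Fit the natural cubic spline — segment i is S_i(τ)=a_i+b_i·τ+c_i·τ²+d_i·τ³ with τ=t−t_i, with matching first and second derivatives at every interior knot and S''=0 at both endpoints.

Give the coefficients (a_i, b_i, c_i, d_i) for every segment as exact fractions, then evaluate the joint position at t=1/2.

  seg 0: a=3 b=-47/5 c=0 d=12/5
  seg 1: a=-4 b=-11/5 c=36/5 d=-3
  seg 2: a=-2 b=16/5 c=-9/5 d=3/5
S(1/2) = -7/5

Δ: Δ0=-7, Δ1=2, Δ2=2
row 1: diag=4, rhs=54; c'=1/4, d'=27/2
row 2: denom=4−1·1/4=15/4; d'=(0−1·27/2)/(15/4)=-18/5
back: M2=-18/5
back: M1=27/2−1/4·-18/5=72/5
M: M0=0, M1=72/5, M2=-18/5, M3=0
seg 0: a=3, c=M0/2=0, d=(M1−M0)/(6·1)=12/5, b=Δ0−h0·(2M0+M1)/6=-47/5
seg 1: a=-4, c=M1/2=36/5, d=(M2−M1)/(6·1)=-3, b=Δ1−h1·(2M1+M2)/6=-11/5
seg 2: a=-2, c=M2/2=-9/5, d=(M3−M2)/(6·1)=3/5, b=Δ2−h2·(2M2+M3)/6=16/5
t_q=1/2 → seg 0, τ=1/2; S=3+-47/5·τ+0·τ²+12/5·τ³=-7/5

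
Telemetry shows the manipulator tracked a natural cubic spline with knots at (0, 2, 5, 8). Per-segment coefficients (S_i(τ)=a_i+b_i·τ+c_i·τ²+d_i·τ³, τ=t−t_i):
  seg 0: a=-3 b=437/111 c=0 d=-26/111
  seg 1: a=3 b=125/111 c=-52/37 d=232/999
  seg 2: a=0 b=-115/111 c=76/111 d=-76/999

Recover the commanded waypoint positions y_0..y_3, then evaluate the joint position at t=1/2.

y_0=-3 y_1=3 y_2=0 y_3=1
S(1/2) = -157/148

y_0 = S_0(0) = a_0 = -3
y_1 = S_1(0) = a_1 = 3
y_2 = S_2(0) = a_2 = 0
y_3 = S_2(3) = 1
t_q=1/2 is in segment 0 (τ=1/2); S_0(τ)=-157/148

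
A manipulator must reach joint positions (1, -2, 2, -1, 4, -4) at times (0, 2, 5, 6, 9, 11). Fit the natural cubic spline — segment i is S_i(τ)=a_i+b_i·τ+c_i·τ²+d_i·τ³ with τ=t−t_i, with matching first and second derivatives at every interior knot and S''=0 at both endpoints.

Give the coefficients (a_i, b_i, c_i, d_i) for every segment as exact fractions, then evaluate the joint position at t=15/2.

  seg 0: a=1 b=-25603/9882 c=0 d=2695/9882
  seg 1: a=-2 b=6737/9882 c=2695/1647 d=-42071/88938
  seg 2: a=2 b=-11228/4941 c=-25901/9882 d=231/122
  seg 3: a=-1 b=-18125/9882 c=15116/4941 d=-56101/88938
  seg 4: a=4 b=-2518/4941 c=-8623/3294 d=8623/19764
S(15/2) = 8813/8784

Δ: Δ0=-3/2, Δ1=4/3, Δ2=-3, Δ3=5/3, Δ4=-4
row 1: diag=10, rhs=17; c'=3/10, d'=17/10
row 2: denom=8−3·3/10=71/10; d'=(-26−3·17/10)/(71/10)=-311/71
row 3: denom=8−1·10/71=558/71; d'=(28−1·-311/71)/(558/71)=2299/558
row 4: denom=10−3·71/186=549/62; d'=(-34−3·2299/558)/(549/62)=-8623/1647
back: M4=-8623/1647
back: M3=2299/558−71/186·-8623/1647=30232/4941
back: M2=-311/71−10/71·30232/4941=-25901/4941
back: M1=17/10−3/10·-25901/4941=5390/1647
M: M0=0, M1=5390/1647, M2=-25901/4941, M3=30232/4941, M4=-8623/1647, M5=0
seg 0: a=1, c=M0/2=0, d=(M1−M0)/(6·2)=2695/9882, b=Δ0−h0·(2M0+M1)/6=-25603/9882
seg 1: a=-2, c=M1/2=2695/1647, d=(M2−M1)/(6·3)=-42071/88938, b=Δ1−h1·(2M1+M2)/6=6737/9882
seg 2: a=2, c=M2/2=-25901/9882, d=(M3−M2)/(6·1)=231/122, b=Δ2−h2·(2M2+M3)/6=-11228/4941
seg 3: a=-1, c=M3/2=15116/4941, d=(M4−M3)/(6·3)=-56101/88938, b=Δ3−h3·(2M3+M4)/6=-18125/9882
seg 4: a=4, c=M4/2=-8623/3294, d=(M5−M4)/(6·2)=8623/19764, b=Δ4−h4·(2M4+M5)/6=-2518/4941
t_q=15/2 → seg 3, τ=3/2; S=-1+-18125/9882·τ+15116/4941·τ²+-56101/88938·τ³=8813/8784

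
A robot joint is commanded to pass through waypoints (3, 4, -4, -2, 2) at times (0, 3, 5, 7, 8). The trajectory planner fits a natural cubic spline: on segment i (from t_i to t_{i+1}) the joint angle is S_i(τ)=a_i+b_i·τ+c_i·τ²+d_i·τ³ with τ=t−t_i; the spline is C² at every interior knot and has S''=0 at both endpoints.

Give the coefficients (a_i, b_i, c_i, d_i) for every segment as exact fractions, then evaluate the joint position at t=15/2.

Δ: Δ0=1/3, Δ1=-4, Δ2=1, Δ3=4
row 1: diag=10, rhs=-26; c'=1/5, d'=-13/5
row 2: denom=8−2·1/5=38/5; d'=(30−2·-13/5)/(38/5)=88/19
row 3: denom=6−2·5/19=104/19; d'=(18−2·88/19)/(104/19)=83/52
back: M3=83/52
back: M2=88/19−5/19·83/52=219/52
back: M1=-13/5−1/5·219/52=-179/52
M: M0=0, M1=-179/52, M2=219/52, M3=83/52, M4=0
seg 0: a=3, c=M0/2=0, d=(M1−M0)/(6·3)=-179/936, b=Δ0−h0·(2M0+M1)/6=641/312
seg 1: a=4, c=M1/2=-179/104, d=(M2−M1)/(6·2)=199/312, b=Δ1−h1·(2M1+M2)/6=-485/156
seg 2: a=-4, c=M2/2=219/104, d=(M3−M2)/(6·2)=-17/78, b=Δ2−h2·(2M2+M3)/6=-365/156
seg 3: a=-2, c=M3/2=83/104, d=(M4−M3)/(6·1)=-83/312, b=Δ3−h3·(2M3+M4)/6=541/156
t_q=15/2 → seg 3, τ=1/2; S=-2+541/156·τ+83/104·τ²+-83/312·τ³=-83/832

  seg 0: a=3 b=641/312 c=0 d=-179/936
  seg 1: a=4 b=-485/156 c=-179/104 d=199/312
  seg 2: a=-4 b=-365/156 c=219/104 d=-17/78
  seg 3: a=-2 b=541/156 c=83/104 d=-83/312
S(15/2) = -83/832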